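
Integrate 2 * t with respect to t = t^2 + C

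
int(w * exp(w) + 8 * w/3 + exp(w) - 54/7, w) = w*(28*w + 21*exp(w) - 162)/21 + C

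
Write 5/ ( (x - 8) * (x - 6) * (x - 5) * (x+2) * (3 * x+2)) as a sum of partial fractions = -81/(7072*(3*x + 2)) + 1/(448*(x + 2)) + 5/(357*(x - 5)) - 1/(64*(x - 6)) + 1/(312*(x - 8))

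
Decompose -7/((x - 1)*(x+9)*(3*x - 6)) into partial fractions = -7/(330*(x + 9)) + 7/(30*(x - 1)) - 7/(33*(x - 2))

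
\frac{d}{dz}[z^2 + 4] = 2*z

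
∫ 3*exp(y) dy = 3*exp(y) + C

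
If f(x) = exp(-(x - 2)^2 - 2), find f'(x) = (4 - 2*x)*exp(-x^2 + 4*x - 6)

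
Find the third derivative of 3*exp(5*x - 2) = 375*exp(5*x - 2)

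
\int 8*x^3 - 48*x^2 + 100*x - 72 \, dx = 2*x^4 - 16*x^3 + 50*x^2 - 72*x + C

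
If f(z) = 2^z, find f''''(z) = 2^z*log(2)^4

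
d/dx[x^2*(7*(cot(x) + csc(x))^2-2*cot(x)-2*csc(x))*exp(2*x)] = 2*x*(-7*x - 2*x/tan(x) + 5*x/sin(x) + 15*x*cos(x)/sin(x)^2 + 15*x/sin(x)^2 - 14*x*cos(x)/sin(x)^3 - 14*x/sin(x)^3 - 7 - 2/tan(x) - 2/sin(x) + 14*cos(x)/sin(x)^2 + 14/sin(x)^2)*exp(2*x)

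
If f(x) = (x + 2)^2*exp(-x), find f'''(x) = (-x^2 + 2*x + 2)*exp(-x)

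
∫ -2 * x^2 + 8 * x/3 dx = -2*x^3/3 + 4*x^2/3 + C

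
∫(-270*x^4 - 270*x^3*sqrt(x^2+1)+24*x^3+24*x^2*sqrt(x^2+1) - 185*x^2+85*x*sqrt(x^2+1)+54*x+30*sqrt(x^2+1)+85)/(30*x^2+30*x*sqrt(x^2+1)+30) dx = -3*x^3 + 2*x^2/5 + 17*x/6 + log(x + sqrt(x^2 + 1)) + C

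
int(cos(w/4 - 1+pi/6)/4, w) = sin(w/4 - 1 + pi/6) + C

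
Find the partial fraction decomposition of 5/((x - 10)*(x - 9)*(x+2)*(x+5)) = -1/(126*(x + 5)) + 5/(396*(x + 2)) - 5/(154*(x - 9)) + 1/(36*(x - 10))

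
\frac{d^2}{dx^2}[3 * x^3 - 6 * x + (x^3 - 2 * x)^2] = 30*x^4 - 48*x^2 + 18*x + 8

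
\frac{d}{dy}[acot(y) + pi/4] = -1/(y^2 + 1)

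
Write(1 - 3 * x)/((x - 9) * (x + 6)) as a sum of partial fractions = -19/(15*(x + 6)) - 26/(15*(x - 9))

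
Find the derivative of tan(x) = cos(x)^(-2)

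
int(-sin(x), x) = cos(x) + C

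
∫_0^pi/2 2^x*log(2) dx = -1 + 2^(pi/2)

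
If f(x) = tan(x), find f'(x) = cos(x)^(-2)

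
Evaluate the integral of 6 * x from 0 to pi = 3*pi^2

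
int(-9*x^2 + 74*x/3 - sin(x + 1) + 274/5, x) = -3*x^3 + 37*x^2/3 + 274*x/5 + cos(x + 1) + C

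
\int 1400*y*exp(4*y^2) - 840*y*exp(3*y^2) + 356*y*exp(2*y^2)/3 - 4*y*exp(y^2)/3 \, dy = (525*exp(3*y^2) - 420*exp(2*y^2) + 89*exp(y^2) - 2)*exp(y^2)/3 + C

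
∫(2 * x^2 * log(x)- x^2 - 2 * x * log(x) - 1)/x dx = ((x - 1)^2 - 2)*(log(x) - 1) + C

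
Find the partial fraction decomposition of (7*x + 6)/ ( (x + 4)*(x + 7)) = 43/(3*(x + 7)) - 22/(3*(x + 4))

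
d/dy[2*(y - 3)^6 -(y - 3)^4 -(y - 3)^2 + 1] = 12*y^5 - 180*y^4 + 1076*y^3 - 3204*y^2 + 4750*y - 2802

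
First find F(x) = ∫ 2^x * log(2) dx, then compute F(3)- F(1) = 6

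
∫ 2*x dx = x^2 + C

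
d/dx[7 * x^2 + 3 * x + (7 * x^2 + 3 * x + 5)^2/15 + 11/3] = 196*x^3/15 + 42*x^2/5 + 368*x/15 + 5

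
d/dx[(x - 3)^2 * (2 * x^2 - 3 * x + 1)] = 8*x^3 - 45*x^2 + 74*x - 33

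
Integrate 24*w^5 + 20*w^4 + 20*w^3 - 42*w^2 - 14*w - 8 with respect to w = 4*w^6 + 4*w^5 + 5*w^4 - 14*w^3 - 7*w^2 - 8*w + C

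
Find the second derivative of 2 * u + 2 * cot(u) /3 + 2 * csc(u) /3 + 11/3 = 2*(-1 + 2*cos(u)/sin(u)^2 + 2/sin(u)^2)/(3*sin(u))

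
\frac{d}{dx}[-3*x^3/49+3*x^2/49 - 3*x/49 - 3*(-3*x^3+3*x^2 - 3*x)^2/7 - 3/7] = -162*x^5/7 + 270*x^4/7 - 324*x^3/7 + 1125*x^2/49 - 372*x/49 - 3/49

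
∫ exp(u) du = exp(u) + C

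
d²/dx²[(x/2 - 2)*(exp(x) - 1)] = x*exp(x)/2 - exp(x)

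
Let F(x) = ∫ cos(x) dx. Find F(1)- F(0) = sin(1)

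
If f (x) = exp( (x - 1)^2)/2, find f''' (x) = 4*x^3*exp(x^2 - 2*x + 1) - 12*x^2*exp(x^2 - 2*x + 1) + 18*x*exp(x^2 - 2*x + 1) - 10*exp(x^2 - 2*x + 1)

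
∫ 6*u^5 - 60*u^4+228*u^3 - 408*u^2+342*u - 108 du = u^6 - 12*u^5 + 57*u^4 - 136*u^3 + 171*u^2 - 108*u + C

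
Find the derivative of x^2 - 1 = 2*x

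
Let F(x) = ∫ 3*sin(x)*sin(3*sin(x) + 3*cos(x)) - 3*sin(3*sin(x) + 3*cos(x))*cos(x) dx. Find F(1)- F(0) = cos(3*cos(1) + 3*sin(1)) - cos(3)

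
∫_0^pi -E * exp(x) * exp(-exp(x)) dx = -1 + exp(1 - exp(pi))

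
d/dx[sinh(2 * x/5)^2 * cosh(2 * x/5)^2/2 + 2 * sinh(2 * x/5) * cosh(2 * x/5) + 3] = sinh(8*x/5)/10 + 4*cosh(4*x/5)/5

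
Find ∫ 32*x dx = 16*x^2 + C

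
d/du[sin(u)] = cos(u)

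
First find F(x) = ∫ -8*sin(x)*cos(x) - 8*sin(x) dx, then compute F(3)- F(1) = -4*(cos(1) + 1)^2 + 4*(cos(3) + 1)^2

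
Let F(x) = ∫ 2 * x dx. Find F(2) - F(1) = 3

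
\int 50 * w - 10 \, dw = 25*w^2 - 10*w + C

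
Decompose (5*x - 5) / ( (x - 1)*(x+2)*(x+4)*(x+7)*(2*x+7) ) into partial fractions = -40/(21*(2*x + 7)) - 1/(21*(x + 7)) + 5/(6*(x + 4)) + 1/(6*(x + 2))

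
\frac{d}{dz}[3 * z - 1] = 3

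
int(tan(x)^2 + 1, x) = tan(x) + C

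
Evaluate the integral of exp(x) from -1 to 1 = E - exp(-1)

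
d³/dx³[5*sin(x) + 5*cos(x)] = 5*sin(x) - 5*cos(x)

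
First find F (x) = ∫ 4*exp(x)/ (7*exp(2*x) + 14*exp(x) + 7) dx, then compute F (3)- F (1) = -4*E/(7*(1 + E)) + 4*exp(3)/(7*(1 + exp(3)))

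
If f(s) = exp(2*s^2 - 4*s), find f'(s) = 4*s*exp(2*s^2 - 4*s) - 4*exp(2*s^2 - 4*s)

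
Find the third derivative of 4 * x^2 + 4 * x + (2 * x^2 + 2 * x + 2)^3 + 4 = 960*x^3 + 1440*x^2 + 1152*x + 336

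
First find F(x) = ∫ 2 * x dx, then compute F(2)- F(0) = 4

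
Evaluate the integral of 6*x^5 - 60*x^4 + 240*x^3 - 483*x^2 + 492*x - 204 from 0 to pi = -72 - (-2 + pi)^3 + (-2 + pi)^6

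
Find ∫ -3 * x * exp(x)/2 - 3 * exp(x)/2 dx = -3*x*exp(x)/2 + C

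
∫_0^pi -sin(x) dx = -2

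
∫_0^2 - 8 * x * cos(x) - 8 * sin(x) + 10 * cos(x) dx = -6*sin(2)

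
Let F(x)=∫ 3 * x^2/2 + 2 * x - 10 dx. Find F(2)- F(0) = -12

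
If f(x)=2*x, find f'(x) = 2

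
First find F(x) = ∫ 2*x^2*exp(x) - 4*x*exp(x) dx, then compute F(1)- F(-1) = -18*exp(-1) + 2*E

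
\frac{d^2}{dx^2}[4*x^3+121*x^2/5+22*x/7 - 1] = 24*x + 242/5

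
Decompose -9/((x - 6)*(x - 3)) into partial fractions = 3/(x - 3) - 3/(x - 6)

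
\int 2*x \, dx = x^2 + C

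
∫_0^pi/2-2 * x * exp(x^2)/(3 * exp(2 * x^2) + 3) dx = -pi/12 + acot(exp(pi^2/4))/3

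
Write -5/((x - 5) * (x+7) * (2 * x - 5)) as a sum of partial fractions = 4/(19*(2*x - 5)) - 5/(228*(x + 7)) - 1/(12*(x - 5))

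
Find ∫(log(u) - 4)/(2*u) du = (log(u) - 4)^2/4 + C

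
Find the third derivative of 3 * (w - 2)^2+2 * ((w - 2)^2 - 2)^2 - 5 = 48*w - 96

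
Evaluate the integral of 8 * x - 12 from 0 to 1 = -8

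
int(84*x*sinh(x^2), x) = 42*cosh(x^2) + C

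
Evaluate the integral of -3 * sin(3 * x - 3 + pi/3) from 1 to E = -1/2 + cos(-3 + pi/3 + 3*E)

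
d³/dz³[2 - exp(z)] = -exp(z)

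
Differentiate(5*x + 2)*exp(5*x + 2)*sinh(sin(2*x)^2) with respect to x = (20*x*sin(2*x)*cos(2*x)*cosh(sin(2*x)^2) + 25*x*sinh(sin(2*x)^2) + 8*sin(2*x)*cos(2*x)*cosh(sin(2*x)^2) + 15*sinh(sin(2*x)^2))*exp(2)*exp(5*x)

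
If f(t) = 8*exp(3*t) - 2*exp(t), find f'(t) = 24*exp(3*t) - 2*exp(t)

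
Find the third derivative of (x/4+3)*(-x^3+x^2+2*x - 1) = -6*x - 33/2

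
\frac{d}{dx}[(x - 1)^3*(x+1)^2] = 5*x^4 - 4*x^3 - 6*x^2 + 4*x + 1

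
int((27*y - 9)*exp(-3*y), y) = -9*y*exp(-3*y) + C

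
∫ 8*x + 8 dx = 4*x^2 + 8*x + C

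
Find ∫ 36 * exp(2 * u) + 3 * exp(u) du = (18*exp(u) + 3)*exp(u) + C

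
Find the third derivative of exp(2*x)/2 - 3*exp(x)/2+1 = 4*exp(2*x) - 3*exp(x)/2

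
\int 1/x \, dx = log(x) + C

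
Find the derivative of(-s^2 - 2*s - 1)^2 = 4*s^3 + 12*s^2 + 12*s + 4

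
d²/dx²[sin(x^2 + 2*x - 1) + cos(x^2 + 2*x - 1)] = -4*x^2*sin(x^2 + 2*x - 1) - 4*x^2*cos(x^2 + 2*x - 1) - 8*x*sin(x^2 + 2*x - 1) - 8*x*cos(x^2 + 2*x - 1) - 6*sin(x^2 + 2*x - 1) - 2*cos(x^2 + 2*x - 1)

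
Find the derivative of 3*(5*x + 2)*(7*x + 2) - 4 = 210*x + 72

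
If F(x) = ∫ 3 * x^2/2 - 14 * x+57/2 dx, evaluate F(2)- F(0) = 33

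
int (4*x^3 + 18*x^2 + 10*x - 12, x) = x^4 + 6*x^3 + 5*x^2 - 12*x + C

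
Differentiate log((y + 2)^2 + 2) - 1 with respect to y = (2*y + 4)/(y^2 + 4*y + 6)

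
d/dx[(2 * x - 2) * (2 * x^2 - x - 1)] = 12*x^2 - 12*x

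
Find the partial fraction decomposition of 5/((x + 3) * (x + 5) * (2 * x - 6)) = 5/(32*(x + 5)) - 5/(24*(x + 3)) + 5/(96*(x - 3))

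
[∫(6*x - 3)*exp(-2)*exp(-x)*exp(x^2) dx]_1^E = -3*exp(-2) + 3*exp(-E - 2 + exp(2))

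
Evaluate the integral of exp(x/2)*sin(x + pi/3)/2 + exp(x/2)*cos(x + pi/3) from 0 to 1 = -sqrt(3)/2 + exp(1/2)*sin(1 + pi/3)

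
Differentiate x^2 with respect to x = 2*x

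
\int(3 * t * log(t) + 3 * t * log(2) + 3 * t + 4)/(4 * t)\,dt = (3*t + 4)*log(2*t)/4 + C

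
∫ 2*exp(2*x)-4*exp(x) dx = (exp(x) - 2)^2 + C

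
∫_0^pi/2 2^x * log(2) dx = -1 + 2^(pi/2)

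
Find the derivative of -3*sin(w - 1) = -3*cos(w - 1)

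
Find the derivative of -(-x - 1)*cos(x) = -x*sin(x) - sin(x) + cos(x)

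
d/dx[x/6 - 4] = 1/6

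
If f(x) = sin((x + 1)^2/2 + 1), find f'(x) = (x + 1)*cos(x^2/2 + x + 3/2)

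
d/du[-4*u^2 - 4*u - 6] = -8*u - 4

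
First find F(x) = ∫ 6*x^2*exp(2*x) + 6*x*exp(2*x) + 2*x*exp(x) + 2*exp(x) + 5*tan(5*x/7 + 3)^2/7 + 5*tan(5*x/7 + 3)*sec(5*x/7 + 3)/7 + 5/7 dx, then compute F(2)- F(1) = -2*E + sec(31/7) - tan(26/7) - sec(26/7) + tan(31/7) + exp(2) + 12*exp(4)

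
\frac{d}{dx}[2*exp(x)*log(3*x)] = (2*x*exp(x)*log(x) + 2*x*exp(x)*log(3) + 2*exp(x))/x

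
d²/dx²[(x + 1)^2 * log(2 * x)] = (2*x^2*log(x) + 2*x^2*log(2) + 3*x^2 + 2*x - 1)/x^2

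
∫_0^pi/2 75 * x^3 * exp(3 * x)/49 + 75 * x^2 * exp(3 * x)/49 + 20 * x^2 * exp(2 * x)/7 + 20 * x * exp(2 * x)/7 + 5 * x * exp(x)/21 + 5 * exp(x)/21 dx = 5*pi*exp(pi/2)/42 + 5*pi^2*exp(pi)/14 + 25*pi^3*exp(3*pi/2)/392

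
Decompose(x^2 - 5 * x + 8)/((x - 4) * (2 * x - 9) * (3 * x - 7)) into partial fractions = 16/(65*(3*x - 7)) + 23/(13*(2*x - 9)) - 4/(5*(x - 4))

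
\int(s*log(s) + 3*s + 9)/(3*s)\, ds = (s + 9)*(log(s) + 2)/3 + C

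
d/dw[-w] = -1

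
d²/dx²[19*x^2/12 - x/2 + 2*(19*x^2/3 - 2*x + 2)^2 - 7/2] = 2888*x^2/3 - 304*x + 241/2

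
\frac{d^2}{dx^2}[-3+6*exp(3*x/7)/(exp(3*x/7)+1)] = (-54*exp(6*x/7) + 54*exp(3*x/7))/(49*exp(9*x/7) + 147*exp(6*x/7) + 147*exp(3*x/7) + 49)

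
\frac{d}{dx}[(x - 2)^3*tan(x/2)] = (x - 2)^2*(x/(2*cos(x/2)^2) + 3*tan(x/2) - 1/cos(x/2)^2)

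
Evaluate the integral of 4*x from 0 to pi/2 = pi^2/2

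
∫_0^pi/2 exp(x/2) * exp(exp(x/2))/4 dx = -E/2 + exp(exp(pi/4))/2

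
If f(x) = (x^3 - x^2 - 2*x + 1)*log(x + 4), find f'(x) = (3*x^3*log(x + 4) + x^3 + 10*x^2*log(x + 4) - x^2 - 10*x*log(x + 4) - 2*x - 8*log(x + 4) + 1)/(x + 4)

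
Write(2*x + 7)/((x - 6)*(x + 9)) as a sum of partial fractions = 11/(15*(x + 9)) + 19/(15*(x - 6))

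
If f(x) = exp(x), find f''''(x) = exp(x)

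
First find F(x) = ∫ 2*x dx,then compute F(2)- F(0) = 4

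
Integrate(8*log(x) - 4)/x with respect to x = (2*log(x) - 1)^2 + C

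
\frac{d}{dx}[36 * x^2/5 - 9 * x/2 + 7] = 72*x/5 - 9/2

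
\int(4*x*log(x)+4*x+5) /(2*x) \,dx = (4*x + 5)*log(x)/2 + C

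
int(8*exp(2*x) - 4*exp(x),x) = (2*exp(x) - 1)^2 + C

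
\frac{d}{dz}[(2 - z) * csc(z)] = z*cot(z)*csc(z) - 2*cot(z)*csc(z) - csc(z)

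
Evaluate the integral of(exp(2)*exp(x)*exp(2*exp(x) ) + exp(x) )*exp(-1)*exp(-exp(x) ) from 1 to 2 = -exp(1 + E) - exp(-exp(2) - 1) + exp(-E - 1) + exp(1 + exp(2))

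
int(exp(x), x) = exp(x) + C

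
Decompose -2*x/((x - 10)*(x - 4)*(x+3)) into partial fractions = 6/(91*(x + 3)) + 4/(21*(x - 4)) - 10/(39*(x - 10))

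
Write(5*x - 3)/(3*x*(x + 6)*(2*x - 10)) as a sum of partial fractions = -1/(12*(x + 6)) + 1/(15*(x - 5)) + 1/(60*x)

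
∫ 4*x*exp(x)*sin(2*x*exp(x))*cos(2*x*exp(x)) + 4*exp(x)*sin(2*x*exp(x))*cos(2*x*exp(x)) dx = sin(2*x*exp(x))^2 + C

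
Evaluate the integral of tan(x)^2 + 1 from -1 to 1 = 2*tan(1)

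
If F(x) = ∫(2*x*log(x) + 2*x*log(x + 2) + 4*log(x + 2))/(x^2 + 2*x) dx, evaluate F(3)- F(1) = 2*log(3)*log(5)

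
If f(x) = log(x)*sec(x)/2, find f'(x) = (x*log(x)*tan(x)*sec(x) + sec(x))/(2*x)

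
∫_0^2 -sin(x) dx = -1 + cos(2)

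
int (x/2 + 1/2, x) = x^2/4 + x/2 + C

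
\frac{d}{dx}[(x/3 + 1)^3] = x^2/9 + 2*x/3 + 1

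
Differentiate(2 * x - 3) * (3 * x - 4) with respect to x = 12*x - 17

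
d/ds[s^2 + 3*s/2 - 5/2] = 2*s + 3/2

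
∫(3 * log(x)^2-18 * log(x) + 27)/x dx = (log(x) - 3)^3 + C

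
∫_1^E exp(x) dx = -E + exp(E)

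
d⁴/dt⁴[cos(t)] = cos(t)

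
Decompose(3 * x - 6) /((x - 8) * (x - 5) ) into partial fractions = -3/(x - 5) + 6/(x - 8)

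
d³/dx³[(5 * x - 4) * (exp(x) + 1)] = 5*x*exp(x) + 11*exp(x)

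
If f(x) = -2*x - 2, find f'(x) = -2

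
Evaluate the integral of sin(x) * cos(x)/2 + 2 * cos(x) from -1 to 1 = 4*sin(1)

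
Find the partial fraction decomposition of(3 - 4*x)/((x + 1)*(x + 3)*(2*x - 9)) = -4/(11*(2*x - 9)) + 1/(2*(x + 3)) - 7/(22*(x + 1))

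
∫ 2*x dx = x^2 + C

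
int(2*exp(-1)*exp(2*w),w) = exp(2*w - 1) + C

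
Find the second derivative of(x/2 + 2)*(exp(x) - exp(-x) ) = (x*exp(2*x) - x + 6*exp(2*x) - 2)*exp(-x)/2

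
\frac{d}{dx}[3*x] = 3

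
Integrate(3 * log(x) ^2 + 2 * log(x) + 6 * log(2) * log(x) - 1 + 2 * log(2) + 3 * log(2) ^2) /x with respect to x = (log(2*x)^2 + log(2*x) - 1)*log(2*x) + C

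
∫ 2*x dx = x^2 + C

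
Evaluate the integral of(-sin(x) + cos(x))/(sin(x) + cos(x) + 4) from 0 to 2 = -log(5) + log(cos(2) + sin(2) + 4)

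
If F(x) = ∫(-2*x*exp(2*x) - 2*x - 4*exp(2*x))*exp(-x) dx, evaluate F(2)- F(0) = -6*exp(2) + 6*exp(-2)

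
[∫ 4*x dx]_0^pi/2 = pi^2/2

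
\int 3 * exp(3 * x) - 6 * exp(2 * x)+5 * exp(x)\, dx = (exp(x) - 1)^3 + 2*exp(x) + C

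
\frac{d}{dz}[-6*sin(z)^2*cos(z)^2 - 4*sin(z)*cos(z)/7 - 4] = -3*sin(4*z) - 4*cos(2*z)/7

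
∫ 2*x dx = x^2 + C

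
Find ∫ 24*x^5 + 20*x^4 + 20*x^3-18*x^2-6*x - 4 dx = 4*x^6 + 4*x^5 + 5*x^4 - 6*x^3 - 3*x^2 - 4*x + C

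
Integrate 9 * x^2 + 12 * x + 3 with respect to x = 3*x^3 + 6*x^2 + 3*x + C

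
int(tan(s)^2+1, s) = tan(s) + C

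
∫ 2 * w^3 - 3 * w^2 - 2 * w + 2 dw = w^4/2 - w^3 - w^2 + 2*w + C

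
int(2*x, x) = x^2 + C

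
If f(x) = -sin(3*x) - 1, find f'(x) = -3*cos(3*x)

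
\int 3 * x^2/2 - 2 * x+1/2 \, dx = x^3/2 - x^2 + x/2 + C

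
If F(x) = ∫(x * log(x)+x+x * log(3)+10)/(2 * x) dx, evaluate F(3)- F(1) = 15*log(3)/2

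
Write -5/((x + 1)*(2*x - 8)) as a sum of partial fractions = 1/(2*(x + 1)) - 1/(2*(x - 4))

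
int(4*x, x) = 2*x^2 + C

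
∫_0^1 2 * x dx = 1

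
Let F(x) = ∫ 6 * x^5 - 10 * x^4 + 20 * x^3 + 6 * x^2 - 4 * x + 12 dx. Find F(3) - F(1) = 704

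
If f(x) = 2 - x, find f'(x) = -1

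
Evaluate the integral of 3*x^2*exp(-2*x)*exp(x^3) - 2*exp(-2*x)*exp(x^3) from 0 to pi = -1 + exp(-2*pi + pi^3)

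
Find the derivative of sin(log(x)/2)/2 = cos(log(x)/2)/(4*x)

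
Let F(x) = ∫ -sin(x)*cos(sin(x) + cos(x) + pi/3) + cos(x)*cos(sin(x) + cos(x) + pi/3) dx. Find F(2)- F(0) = -sin(1 + pi/3) + sin(cos(2) + sin(2) + pi/3)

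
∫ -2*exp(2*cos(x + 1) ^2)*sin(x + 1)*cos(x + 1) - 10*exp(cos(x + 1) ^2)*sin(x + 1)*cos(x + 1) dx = (exp(cos(x + 1)^2) + 10)*exp(cos(x + 1)^2)/2 + C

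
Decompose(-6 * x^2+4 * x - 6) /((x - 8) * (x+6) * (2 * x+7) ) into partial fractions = 374/(115*(2*x + 7)) - 123/(35*(x + 6)) - 179/(161*(x - 8))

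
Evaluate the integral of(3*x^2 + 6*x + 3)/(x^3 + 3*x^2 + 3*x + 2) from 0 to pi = -log(2) + log(1 + (1 + pi)^3)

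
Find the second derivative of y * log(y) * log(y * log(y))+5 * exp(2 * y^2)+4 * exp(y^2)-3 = (80*y^3*exp(2*y^2)*log(y) + 16*y^3*exp(y^2)*log(y) + 20*y*exp(2*y^2)*log(y) + 8*y*exp(y^2)*log(y) + log(y)^2 + log(y)*log(y*log(y)) + 3*log(y) + 1)/(y*log(y))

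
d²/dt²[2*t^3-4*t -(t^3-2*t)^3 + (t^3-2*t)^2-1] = -72*t^7 + 252*t^5 + 30*t^4 - 240*t^3 - 48*t^2 + 60*t + 8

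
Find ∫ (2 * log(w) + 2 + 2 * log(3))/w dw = (log(3*w) + 1)^2 + C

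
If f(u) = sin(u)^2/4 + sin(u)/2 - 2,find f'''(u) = -sin(2*u) - cos(u)/2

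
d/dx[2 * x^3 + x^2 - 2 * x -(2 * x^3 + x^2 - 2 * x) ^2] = -24*x^5 - 20*x^4 + 28*x^3 + 18*x^2 - 6*x - 2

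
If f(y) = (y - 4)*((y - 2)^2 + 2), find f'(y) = 3*y^2 - 16*y + 22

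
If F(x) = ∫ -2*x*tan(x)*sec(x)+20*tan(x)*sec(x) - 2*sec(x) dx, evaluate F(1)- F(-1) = -4*sec(1)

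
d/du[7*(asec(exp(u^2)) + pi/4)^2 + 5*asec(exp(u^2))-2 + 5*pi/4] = (28*u*asec(exp(u^2)) + 10*u + 7*pi*u)*exp(-u^2)/sqrt(1 - exp(-2*u^2))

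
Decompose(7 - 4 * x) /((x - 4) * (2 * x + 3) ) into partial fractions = -26/(11*(2*x + 3)) - 9/(11*(x - 4))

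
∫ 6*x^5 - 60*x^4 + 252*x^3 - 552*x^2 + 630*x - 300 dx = x^6 - 12*x^5 + 63*x^4 - 184*x^3 + 315*x^2 - 300*x + C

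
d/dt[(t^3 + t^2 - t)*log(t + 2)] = (3*t^3*log(t + 2) + t^3 + 8*t^2*log(t + 2) + t^2 + 3*t*log(t + 2) - t - 2*log(t + 2))/(t + 2)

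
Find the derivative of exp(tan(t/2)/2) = exp(tan(t/2)/2)/(4*cos(t/2)^2)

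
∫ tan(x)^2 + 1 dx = tan(x) + C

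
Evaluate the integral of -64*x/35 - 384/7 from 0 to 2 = -3968/35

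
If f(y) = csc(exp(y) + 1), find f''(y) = (-exp(y) + 2*exp(y)/sin(exp(y) + 1)^2 - cos(exp(y) + 1)/sin(exp(y) + 1))*exp(y)/sin(exp(y) + 1)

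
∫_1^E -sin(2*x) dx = -cos(2)/2 + cos(2*E)/2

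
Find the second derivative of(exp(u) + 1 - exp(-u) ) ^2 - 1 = (4*exp(4*u) + 2*exp(3*u) - 2*exp(u) + 4)*exp(-2*u)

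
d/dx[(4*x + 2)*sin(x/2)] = 2*x*cos(x/2) + 4*sin(x/2) + cos(x/2)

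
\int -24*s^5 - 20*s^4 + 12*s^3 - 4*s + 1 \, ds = -4*s^6 - 4*s^5 + 3*s^4 - 2*s^2 + s + C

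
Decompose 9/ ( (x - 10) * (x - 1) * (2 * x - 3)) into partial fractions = -36/(17*(2*x - 3)) + 1/(x - 1) + 1/(17*(x - 10))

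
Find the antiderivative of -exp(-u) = exp(-u) + C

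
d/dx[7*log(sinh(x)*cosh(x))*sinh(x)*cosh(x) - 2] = 7*(log(sinh(2*x)/2) + 1)*cosh(2*x)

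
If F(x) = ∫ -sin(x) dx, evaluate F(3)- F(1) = cos(3) - cos(1)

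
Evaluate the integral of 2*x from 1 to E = -1 + exp(2)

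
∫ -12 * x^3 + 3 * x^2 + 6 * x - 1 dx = -3*x^4 + x^3 + 3*x^2 - x + C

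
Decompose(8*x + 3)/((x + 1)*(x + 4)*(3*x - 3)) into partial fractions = -29/(45*(x + 4)) + 5/(18*(x + 1)) + 11/(30*(x - 1))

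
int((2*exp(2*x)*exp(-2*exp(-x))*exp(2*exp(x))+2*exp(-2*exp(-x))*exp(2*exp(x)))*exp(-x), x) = exp(4*sinh(x)) + C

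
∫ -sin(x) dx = cos(x) + C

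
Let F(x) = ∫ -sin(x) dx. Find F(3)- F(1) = cos(3) - cos(1)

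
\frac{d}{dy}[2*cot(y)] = -2/sin(y)^2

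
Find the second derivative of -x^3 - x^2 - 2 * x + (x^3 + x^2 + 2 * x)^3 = 72*x^7 + 168*x^6 + 378*x^5 + 390*x^4 + 360*x^3 + 144*x^2 + 42*x - 2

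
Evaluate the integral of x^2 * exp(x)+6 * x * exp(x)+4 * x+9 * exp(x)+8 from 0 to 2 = 19 + 17*exp(2)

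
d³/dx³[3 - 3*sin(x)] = 3*cos(x)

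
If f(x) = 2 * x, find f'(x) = 2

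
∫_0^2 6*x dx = 12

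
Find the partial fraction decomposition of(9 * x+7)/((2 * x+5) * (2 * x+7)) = 49/(4*(2*x + 7)) - 31/(4*(2*x + 5))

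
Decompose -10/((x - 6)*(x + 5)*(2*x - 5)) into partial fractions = 8/(21*(2*x - 5)) - 2/(33*(x + 5)) - 10/(77*(x - 6))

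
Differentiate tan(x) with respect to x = cos(x)^(-2)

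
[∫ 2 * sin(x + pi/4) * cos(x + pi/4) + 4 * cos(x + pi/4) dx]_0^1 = -(sqrt(2)/2 + 2)^2 + (sin(pi/4 + 1) + 2)^2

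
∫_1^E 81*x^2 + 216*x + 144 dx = -343 + (4 + 3*E)^3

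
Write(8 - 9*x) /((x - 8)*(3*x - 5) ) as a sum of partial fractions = 21/(19*(3*x - 5)) - 64/(19*(x - 8))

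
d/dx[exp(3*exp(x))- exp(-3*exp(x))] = (3*exp(x) + 3*exp(x + 6*exp(x)))*exp(-3*exp(x))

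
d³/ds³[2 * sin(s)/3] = -2*cos(s)/3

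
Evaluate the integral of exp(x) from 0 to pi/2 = -1 + exp(pi/2)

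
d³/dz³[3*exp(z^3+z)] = 81*z^6*exp(z^3 + z) + 81*z^4*exp(z^3 + z) + 162*z^3*exp(z^3 + z) + 27*z^2*exp(z^3 + z) + 54*z*exp(z^3 + z) + 21*exp(z^3 + z)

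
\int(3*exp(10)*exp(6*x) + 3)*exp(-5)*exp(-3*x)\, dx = 2*sinh(3*x + 5) + C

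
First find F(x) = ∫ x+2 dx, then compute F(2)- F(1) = 7/2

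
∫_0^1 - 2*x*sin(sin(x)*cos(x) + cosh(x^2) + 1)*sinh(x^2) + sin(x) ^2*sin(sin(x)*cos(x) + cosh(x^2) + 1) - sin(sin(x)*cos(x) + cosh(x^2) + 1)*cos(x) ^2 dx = cos(sin(2)/2 + 1 + cosh(1)) - cos(2)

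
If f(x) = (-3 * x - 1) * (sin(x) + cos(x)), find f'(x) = 3*x*sin(x) - 3*x*cos(x) - 2*sin(x) - 4*cos(x)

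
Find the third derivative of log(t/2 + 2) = 2/(t^3 + 12*t^2 + 48*t + 64)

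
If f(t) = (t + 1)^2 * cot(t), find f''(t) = 2*t^2/tan(t) + 2*t^2/tan(t)^3 - 4*t + 4*t/tan(t) - 4*t/tan(t)^2 + 4*t/tan(t)^3 - 4 + 4/tan(t) - 4/tan(t)^2 + 2/tan(t)^3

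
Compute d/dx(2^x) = 2^x*log(2)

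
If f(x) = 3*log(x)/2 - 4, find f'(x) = 3/(2*x)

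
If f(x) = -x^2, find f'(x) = -2*x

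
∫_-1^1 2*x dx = 0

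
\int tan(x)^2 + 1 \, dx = tan(x) + C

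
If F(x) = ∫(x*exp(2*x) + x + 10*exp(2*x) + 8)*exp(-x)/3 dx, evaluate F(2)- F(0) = -11*exp(-2)/3 + 11*exp(2)/3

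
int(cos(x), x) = sin(x) + C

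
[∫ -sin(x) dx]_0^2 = -1 + cos(2)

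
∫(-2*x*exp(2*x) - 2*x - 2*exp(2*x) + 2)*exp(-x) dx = -4*x*sinh(x) + C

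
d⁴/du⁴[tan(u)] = 24*tan(u)^5 + 40*tan(u)^3 + 16*tan(u)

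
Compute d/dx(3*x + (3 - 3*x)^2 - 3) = 18*x - 15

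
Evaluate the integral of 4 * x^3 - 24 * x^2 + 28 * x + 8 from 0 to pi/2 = -1 + (-5 + (-2 + pi/2)^2)^2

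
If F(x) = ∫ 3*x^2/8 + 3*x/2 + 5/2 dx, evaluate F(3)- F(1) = 57/4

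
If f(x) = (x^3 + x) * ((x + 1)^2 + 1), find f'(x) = 5*x^4 + 8*x^3 + 9*x^2 + 4*x + 2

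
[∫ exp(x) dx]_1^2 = -E + exp(2)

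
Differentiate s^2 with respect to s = 2*s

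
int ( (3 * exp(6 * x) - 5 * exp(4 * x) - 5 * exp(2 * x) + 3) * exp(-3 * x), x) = -10*sinh(x) + 2*sinh(3*x) + C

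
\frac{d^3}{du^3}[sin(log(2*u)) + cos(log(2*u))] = 2*(sin(log(u) + log(2)) + 2*cos(log(u) + log(2)))/u^3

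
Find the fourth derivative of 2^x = 2^x*log(2)^4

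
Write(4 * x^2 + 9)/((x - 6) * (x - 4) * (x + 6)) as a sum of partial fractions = 51/(40*(x + 6)) - 73/(20*(x - 4)) + 51/(8*(x - 6))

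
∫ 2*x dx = x^2 + C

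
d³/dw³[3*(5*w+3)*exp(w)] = 15*w*exp(w) + 54*exp(w)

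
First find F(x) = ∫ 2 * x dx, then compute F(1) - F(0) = 1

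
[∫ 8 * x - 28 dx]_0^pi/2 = -49 + (-7 + pi)^2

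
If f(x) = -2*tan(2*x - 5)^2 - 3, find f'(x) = -8*tan(2*x - 5)^3 - 8*tan(2*x - 5)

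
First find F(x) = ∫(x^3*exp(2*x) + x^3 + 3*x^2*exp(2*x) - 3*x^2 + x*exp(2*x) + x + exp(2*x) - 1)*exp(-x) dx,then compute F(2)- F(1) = -2*E - 10*exp(-2) + 2*exp(-1) + 10*exp(2)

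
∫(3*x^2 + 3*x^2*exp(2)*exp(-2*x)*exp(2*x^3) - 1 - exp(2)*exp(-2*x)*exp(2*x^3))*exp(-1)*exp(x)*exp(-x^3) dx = 2*sinh(x^3 - x + 1) + C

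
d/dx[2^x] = 2^x*log(2)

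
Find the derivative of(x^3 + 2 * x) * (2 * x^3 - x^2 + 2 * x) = 12*x^5 - 5*x^4 + 24*x^3 - 6*x^2 + 8*x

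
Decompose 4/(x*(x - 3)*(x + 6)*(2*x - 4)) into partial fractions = -1/(216*(x + 6)) - 1/(8*(x - 2)) + 2/(27*(x - 3)) + 1/(18*x)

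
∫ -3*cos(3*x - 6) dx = -sin(3*x - 6) + C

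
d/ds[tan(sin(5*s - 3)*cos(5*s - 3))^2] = 10*sin(sin(10*s - 6)/2)*cos(10*s - 6)/cos(sin(10*s - 6)/2)^3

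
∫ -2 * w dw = -w^2 + C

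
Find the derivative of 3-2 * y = -2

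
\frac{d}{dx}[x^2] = 2*x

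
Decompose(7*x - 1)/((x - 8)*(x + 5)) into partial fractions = 36/(13*(x + 5)) + 55/(13*(x - 8))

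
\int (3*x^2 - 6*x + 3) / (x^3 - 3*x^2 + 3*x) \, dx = log((x - 1)^3 + 1) + C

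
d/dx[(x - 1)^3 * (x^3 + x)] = 6*x^5 - 15*x^4 + 16*x^3 - 12*x^2 + 6*x - 1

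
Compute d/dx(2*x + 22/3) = 2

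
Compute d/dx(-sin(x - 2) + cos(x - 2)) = -sin(x - 2) - cos(x - 2)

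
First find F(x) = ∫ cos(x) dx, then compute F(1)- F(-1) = 2*sin(1)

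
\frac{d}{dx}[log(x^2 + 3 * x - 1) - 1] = (2*x + 3)/(x^2 + 3*x - 1)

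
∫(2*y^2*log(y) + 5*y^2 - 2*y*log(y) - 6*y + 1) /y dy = (y - 1)^2*(log(y) + 2) + C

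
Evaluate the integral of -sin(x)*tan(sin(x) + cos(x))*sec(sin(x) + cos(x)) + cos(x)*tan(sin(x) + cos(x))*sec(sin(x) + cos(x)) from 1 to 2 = -sec(cos(1) + sin(1)) + sec(cos(2) + sin(2))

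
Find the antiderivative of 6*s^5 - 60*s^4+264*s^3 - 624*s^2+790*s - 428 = s^6 - 12*s^5 + 66*s^4 - 208*s^3 + 395*s^2 - 428*s + C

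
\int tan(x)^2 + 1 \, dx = tan(x) + C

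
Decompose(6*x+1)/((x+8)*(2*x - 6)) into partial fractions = 47/(22*(x + 8)) + 19/(22*(x - 3))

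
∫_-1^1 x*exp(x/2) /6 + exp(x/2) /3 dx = exp(-1/2)/3 + exp(1/2)/3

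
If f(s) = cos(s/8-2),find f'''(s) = sin(s/8 - 2)/512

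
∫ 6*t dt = 3*t^2 + C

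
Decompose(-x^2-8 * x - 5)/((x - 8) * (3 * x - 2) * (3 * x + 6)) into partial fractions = 97/(528*(3*x - 2)) + 7/(240*(x + 2)) - 133/(660*(x - 8))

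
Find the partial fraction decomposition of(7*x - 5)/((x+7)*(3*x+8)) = -71/(13*(3*x + 8)) + 54/(13*(x + 7))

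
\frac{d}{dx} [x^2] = 2*x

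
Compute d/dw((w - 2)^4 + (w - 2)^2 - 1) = 4*w^3 - 24*w^2 + 50*w - 36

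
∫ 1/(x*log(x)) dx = log(2*log(x)) + C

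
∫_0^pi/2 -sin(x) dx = -1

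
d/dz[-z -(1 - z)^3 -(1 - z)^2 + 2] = 3*z^2 - 8*z + 4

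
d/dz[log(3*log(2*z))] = 1/(z*log(z) + z*log(2))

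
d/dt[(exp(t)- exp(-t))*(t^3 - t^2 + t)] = (t^3*exp(2*t) + t^3 + 2*t^2*exp(2*t) - 4*t^2 - t*exp(2*t) + 3*t + exp(2*t) - 1)*exp(-t)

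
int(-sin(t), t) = cos(t) + C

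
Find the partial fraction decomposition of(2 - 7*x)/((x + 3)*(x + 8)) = -58/(5*(x + 8)) + 23/(5*(x + 3))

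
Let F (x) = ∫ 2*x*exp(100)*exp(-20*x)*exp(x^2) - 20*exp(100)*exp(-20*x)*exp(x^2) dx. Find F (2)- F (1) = -exp(81) + exp(64)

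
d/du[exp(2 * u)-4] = 2*exp(2*u)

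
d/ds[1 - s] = -1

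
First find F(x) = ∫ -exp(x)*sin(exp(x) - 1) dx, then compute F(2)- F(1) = -cos(1 - E) + cos(1 - exp(2))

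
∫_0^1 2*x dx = 1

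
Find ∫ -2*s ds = -s^2 + C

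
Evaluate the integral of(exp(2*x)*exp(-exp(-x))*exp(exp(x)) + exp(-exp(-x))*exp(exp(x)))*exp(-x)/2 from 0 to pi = -1/2 + exp(-exp(-pi) + exp(pi))/2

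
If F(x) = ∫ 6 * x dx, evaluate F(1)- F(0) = 3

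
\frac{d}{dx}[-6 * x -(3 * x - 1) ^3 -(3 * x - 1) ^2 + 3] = -81*x^2 + 36*x - 9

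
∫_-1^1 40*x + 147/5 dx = 294/5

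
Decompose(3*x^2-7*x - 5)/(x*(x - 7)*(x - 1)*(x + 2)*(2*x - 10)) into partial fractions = 1/(36*(x + 2)) - 1/(16*(x - 1)) - 1/(16*(x - 5)) + 31/(504*(x - 7)) + 1/(28*x)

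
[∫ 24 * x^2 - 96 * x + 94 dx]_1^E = -2*E + (-4 + 2*E)^3 + 10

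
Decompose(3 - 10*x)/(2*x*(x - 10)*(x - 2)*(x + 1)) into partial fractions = -13/(66*(x + 1)) + 17/(96*(x - 2)) - 97/(1760*(x - 10)) + 3/(40*x)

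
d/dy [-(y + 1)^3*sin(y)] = -(y + 1)^2*(y*cos(y) + 3*sin(y) + cos(y))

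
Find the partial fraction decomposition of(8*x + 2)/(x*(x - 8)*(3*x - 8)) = -105/(64*(3*x - 8)) + 33/(64*(x - 8)) + 1/(32*x)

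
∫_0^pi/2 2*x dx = pi^2/4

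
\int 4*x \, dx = 2*x^2 + C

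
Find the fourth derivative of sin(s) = sin(s)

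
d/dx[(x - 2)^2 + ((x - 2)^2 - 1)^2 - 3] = 4*x^3 - 24*x^2 + 46*x - 28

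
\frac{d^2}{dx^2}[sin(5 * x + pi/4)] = -25*sin(5*x + pi/4)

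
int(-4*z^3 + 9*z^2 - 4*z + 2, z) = -z^4 + 3*z^3 - 2*z^2 + 2*z + C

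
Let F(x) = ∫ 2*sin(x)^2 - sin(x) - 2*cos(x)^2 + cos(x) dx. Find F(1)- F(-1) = -2*sin(2) + 2*sin(1)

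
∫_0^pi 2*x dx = pi^2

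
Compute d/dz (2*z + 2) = 2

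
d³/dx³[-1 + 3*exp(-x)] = -3*exp(-x)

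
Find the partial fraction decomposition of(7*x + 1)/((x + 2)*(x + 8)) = 55/(6*(x + 8)) - 13/(6*(x + 2))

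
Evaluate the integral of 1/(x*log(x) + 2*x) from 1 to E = -log(2) + log(3)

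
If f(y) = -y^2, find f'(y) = -2*y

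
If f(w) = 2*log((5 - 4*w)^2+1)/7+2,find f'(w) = (32*w - 40)/(56*w^2 - 140*w + 91)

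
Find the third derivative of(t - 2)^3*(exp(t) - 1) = t^3*exp(t) + 3*t^2*exp(t) - 6*t*exp(t) - 2*exp(t) - 6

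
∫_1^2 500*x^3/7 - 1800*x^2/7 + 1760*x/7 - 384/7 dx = -69/7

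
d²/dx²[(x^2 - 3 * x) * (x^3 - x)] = 20*x^3 - 36*x^2 - 6*x + 6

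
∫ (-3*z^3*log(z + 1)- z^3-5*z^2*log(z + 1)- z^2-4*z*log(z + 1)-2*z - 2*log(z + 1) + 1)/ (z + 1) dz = (-z^3 - z^2 - 2*z + 1)*log(z + 1) + C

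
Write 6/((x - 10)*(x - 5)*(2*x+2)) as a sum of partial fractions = 1/(22*(x + 1)) - 1/(10*(x - 5)) + 3/(55*(x - 10))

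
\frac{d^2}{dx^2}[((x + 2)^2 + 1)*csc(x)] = (-x^2 + 2*x^2/sin(x)^2 - 4*x - 4*x*cos(x)/sin(x) + 8*x/sin(x)^2 - 3 - 8*cos(x)/sin(x) + 10/sin(x)^2)/sin(x)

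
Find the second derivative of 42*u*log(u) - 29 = 42/u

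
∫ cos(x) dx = sin(x) + C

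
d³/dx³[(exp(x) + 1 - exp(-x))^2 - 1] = (8*exp(4*x) + 2*exp(3*x) + 2*exp(x) - 8)*exp(-2*x)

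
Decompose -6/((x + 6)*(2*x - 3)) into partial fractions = -4/(5*(2*x - 3)) + 2/(5*(x + 6))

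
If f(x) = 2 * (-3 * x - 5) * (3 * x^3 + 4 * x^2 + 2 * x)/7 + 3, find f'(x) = -72*x^3/7 - 162*x^2/7 - 104*x/7 - 20/7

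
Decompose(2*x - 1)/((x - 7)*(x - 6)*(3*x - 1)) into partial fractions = -3/(340*(3*x - 1)) - 11/(17*(x - 6)) + 13/(20*(x - 7))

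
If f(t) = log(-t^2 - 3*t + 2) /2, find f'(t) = (2*t + 3)/(2*t^2 + 6*t - 4)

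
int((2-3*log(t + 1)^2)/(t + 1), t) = (2 - log(t + 1)^2)*log(t + 1) + C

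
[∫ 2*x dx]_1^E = -1 + exp(2)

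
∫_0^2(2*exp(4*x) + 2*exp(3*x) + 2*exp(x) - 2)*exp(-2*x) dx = -1 + (-exp(-2) + 1 + exp(2))^2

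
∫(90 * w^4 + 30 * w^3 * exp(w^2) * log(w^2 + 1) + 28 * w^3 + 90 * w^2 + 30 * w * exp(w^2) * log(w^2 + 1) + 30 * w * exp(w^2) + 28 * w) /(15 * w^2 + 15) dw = 2*w^3 + 14*w^2/15 + exp(w^2)*log(w^2 + 1) + C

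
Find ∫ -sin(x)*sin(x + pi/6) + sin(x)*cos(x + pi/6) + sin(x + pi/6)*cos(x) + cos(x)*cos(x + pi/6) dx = (sin(x) + cos(x))*sin(x + pi/6) + C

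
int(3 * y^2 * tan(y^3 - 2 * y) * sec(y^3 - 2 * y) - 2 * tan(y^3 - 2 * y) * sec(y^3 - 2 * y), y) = sec(y*(y^2 - 2)) + C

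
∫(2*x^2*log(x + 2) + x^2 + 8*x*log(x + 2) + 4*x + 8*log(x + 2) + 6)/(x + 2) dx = ((x + 2)^2 + 2)*log(x + 2) + C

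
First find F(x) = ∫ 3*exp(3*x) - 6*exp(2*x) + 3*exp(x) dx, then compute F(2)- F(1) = -(-1 + E)^3 + (-1 + exp(2))^3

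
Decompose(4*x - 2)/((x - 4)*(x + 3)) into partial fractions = 2/(x + 3) + 2/(x - 4)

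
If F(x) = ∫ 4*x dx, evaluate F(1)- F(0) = 2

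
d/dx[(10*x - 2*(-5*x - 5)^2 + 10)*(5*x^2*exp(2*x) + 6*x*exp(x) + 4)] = -500*x^4*exp(2*x) - 1900*x^3*exp(2*x) - 300*x^3*exp(x) - 1750*x^2*exp(2*x) - 1440*x^2*exp(x) - 400*x*exp(2*x) - 1320*x*exp(x) - 400*x - 240*exp(x) - 360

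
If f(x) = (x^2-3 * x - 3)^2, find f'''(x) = 24*x - 36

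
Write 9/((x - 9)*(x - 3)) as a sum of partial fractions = -3/(2*(x - 3)) + 3/(2*(x - 9))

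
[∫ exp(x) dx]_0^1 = -1 + E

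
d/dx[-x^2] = -2*x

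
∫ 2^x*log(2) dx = 2^x + C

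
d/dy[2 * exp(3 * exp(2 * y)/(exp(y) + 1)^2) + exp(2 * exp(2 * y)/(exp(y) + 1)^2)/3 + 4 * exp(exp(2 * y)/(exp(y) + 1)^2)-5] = (24*exp(2*y + exp(2*y)/(exp(2*y) + 2*exp(y) + 1)) + 4*exp(2*y + 2*exp(2*y)/(exp(2*y) + 2*exp(y) + 1)) + 36*exp(2*y + 3*exp(2*y)/(exp(2*y) + 2*exp(y) + 1)))/(3*exp(3*y) + 9*exp(2*y) + 9*exp(y) + 3)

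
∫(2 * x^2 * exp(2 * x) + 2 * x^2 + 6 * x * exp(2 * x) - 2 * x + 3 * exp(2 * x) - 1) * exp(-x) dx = 2*(2*x^2 + 2*x + 1)*sinh(x) + C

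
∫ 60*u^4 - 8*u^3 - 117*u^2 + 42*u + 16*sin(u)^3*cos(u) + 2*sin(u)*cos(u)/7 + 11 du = 12*u^5 - 2*u^4 - 39*u^3 + 21*u^2 + 11*u + 4*sin(u)^4 + sin(u)^2/7 + C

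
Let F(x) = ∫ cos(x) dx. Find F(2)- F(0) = sin(2)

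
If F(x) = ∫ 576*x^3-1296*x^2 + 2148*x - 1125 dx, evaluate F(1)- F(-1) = -3114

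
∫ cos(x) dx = sin(x) + C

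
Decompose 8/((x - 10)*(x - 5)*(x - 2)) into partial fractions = 1/(3*(x - 2)) - 8/(15*(x - 5)) + 1/(5*(x - 10))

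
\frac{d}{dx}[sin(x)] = cos(x)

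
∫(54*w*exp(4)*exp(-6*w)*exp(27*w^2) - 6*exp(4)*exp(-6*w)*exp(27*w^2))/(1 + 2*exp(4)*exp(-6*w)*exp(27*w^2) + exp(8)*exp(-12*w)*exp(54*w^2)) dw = exp(27*w^2 - 6*w + 4)/(exp(27*w^2 - 6*w + 4) + 1) + C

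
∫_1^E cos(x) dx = -sin(1) + sin(E)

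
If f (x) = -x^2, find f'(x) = -2*x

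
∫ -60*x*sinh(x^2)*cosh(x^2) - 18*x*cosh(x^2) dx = -3*(5*sinh(x^2) + 3)*sinh(x^2) + C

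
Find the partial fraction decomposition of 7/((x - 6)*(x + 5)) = -7/(11*(x + 5)) + 7/(11*(x - 6))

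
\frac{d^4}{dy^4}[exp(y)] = exp(y)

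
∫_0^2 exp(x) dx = -1 + exp(2)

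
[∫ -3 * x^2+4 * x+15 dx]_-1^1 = 28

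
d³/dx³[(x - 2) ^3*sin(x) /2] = -x^3*cos(x)/2 - 9*x^2*sin(x)/2 + 3*x^2*cos(x) + 18*x*sin(x) + 3*x*cos(x) - 15*sin(x) - 14*cos(x)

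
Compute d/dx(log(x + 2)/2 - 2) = 1/(2*x + 4)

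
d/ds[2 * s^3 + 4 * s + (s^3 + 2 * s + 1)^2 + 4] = 6*s^5 + 16*s^3 + 12*s^2 + 8*s + 8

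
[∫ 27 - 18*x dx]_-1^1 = 54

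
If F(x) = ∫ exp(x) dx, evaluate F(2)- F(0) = -1 + exp(2)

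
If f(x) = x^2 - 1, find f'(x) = 2*x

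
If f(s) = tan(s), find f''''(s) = 24*tan(s)^5 + 40*tan(s)^3 + 16*tan(s)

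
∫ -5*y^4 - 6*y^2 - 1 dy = -y^5 - 2*y^3 - y + C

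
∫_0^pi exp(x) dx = -1 + exp(pi)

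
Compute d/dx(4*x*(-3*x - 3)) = -24*x - 12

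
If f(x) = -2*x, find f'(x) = -2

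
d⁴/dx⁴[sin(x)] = sin(x)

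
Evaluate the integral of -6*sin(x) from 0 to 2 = -6 + 6*cos(2)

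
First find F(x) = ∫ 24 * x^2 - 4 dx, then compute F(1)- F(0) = 4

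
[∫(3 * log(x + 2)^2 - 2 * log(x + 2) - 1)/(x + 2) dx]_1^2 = -log(4)^2 - log(4) - log(3)^3 + log(3) + log(3)^2 + log(4)^3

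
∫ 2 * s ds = s^2 + C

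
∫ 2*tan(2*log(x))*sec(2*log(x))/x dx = sec(2*log(x)) + C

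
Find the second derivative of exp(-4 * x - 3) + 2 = 16*exp(-4*x - 3)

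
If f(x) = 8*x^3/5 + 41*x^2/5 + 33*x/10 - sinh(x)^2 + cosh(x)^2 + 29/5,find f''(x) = 48*x/5 + 82/5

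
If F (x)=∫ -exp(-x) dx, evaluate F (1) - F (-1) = -E*(exp(-1) + 1) + (1 + E)*exp(-1)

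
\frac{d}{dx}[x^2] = 2*x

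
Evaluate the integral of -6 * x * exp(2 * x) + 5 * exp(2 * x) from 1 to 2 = -2*exp(4) - exp(2)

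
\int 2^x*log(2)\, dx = 2^x + C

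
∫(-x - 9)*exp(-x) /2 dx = (x + 10)*exp(-x)/2 + C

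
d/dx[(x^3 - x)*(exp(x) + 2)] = x^3*exp(x) + 3*x^2*exp(x) + 6*x^2 - x*exp(x) - exp(x) - 2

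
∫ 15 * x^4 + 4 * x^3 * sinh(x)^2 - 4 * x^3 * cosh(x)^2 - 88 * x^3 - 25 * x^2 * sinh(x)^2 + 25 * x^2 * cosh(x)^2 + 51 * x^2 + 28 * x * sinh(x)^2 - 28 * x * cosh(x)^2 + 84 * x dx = 3*x^5 - 23*x^4 + 76*x^3/3 + 28*x^2 + C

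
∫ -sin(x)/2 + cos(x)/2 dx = sqrt(2)*sin(x + pi/4)/2 + C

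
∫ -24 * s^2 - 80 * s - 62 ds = -8*s^3 - 40*s^2 - 62*s + C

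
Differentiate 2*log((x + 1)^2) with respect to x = 4/(x + 1)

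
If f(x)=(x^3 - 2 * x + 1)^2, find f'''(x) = 120*x^3 - 96*x + 12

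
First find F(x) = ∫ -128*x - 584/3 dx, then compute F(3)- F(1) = -2704/3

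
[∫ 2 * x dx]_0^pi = pi^2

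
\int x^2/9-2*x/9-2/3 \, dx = x^3/27 - x^2/9 - 2*x/3 + C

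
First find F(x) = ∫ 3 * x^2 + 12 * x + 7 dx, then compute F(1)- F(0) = 14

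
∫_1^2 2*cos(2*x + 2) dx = sin(6) - sin(4)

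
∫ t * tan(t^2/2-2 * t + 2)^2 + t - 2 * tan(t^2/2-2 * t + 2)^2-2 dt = tan((t - 2)^2/2) + C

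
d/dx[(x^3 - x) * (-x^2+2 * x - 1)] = -5*x^4 + 8*x^3 - 4*x + 1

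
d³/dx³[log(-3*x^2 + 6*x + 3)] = (4*x^3 - 12*x^2 + 36*x - 28)/(x^6 - 6*x^5 + 9*x^4 + 4*x^3 - 9*x^2 - 6*x - 1)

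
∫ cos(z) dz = sin(z) + C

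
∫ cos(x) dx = sin(x) + C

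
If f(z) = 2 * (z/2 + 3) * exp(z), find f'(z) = z*exp(z) + 7*exp(z)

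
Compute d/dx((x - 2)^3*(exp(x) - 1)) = x^3*exp(x) - 3*x^2*exp(x) - 3*x^2 + 12*x + 4*exp(x) - 12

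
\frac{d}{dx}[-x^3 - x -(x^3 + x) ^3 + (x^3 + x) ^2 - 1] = -9*x^8 - 21*x^6 + 6*x^5 - 15*x^4 + 8*x^3 - 6*x^2 + 2*x - 1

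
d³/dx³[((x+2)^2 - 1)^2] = 24*x + 48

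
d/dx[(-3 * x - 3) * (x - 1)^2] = -9*x^2 + 6*x + 3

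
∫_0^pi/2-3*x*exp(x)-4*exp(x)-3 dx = (1 + exp(pi/2))*(-3*pi/2 - 1) + 2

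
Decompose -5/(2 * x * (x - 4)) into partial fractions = -5/(8*(x - 4)) + 5/(8*x)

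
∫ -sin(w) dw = cos(w) + C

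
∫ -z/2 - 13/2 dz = -z^2/4 - 13*z/2 + C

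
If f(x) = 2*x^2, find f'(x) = 4*x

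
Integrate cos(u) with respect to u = sin(u) + C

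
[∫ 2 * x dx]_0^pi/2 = pi^2/4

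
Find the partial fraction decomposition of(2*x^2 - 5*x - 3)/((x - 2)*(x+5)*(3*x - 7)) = -17/(11*(3*x - 7)) + 36/(77*(x + 5)) + 5/(7*(x - 2))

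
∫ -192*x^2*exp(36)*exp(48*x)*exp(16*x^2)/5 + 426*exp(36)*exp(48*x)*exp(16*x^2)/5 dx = 3*(3 - 2*x)*exp(4*(2*x + 3)^2)/5 + C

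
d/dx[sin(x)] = cos(x)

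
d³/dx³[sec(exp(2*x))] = 8*(-exp(4*x)*sin(exp(2*x))/cos(exp(2*x)) + 6*exp(4*x)*sin(exp(2*x))/cos(exp(2*x))^3 - 3*exp(2*x) + 6*exp(2*x)/cos(exp(2*x))^2 + sin(exp(2*x))/cos(exp(2*x)))*exp(2*x)/cos(exp(2*x))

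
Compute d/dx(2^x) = 2^x*log(2)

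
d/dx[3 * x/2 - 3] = 3/2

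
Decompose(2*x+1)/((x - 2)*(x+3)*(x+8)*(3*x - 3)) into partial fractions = 1/(90*(x + 8)) - 1/(60*(x + 3)) - 1/(36*(x - 1)) + 1/(30*(x - 2))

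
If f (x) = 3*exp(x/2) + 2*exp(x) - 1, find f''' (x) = 3*exp(x/2)/8 + 2*exp(x)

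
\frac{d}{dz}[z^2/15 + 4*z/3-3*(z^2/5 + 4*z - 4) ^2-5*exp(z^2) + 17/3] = -12*z^3/25 - 72*z^2/5 - 10*z*exp(z^2) - 1294*z/15 + 292/3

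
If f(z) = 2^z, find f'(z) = 2^z*log(2)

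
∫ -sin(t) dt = cos(t) + C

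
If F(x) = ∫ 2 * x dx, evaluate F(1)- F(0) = 1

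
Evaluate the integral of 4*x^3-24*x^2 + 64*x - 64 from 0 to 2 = -48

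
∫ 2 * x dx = x^2 + C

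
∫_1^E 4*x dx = -2 + 2*exp(2)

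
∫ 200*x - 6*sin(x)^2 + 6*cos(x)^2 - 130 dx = 100*x^2 - 130*x + 3*sin(2*x) + C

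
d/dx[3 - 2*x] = -2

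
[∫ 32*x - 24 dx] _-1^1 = -48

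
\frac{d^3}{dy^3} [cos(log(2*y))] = (-sin(log(y) + log(2)) + 3*cos(log(y) + log(2)))/y^3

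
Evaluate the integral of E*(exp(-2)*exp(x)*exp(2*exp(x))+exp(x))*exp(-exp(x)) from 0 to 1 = -exp(1 - E) + exp(-1 + E)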